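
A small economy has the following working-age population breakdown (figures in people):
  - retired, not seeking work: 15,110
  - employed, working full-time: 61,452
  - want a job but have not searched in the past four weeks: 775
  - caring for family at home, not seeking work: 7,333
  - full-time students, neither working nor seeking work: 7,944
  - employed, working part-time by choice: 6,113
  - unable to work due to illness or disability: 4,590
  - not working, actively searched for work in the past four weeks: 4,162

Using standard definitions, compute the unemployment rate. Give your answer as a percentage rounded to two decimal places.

Unemployment rate ≈ 5.80%.

Employed = 61,452 + 6,113 = 67,565.
Unemployed = 4,162.
Labor force = 67,565 + 4,162 = 71,727.
Unemployment rate = 4,162 / 71,727 = 5.80%.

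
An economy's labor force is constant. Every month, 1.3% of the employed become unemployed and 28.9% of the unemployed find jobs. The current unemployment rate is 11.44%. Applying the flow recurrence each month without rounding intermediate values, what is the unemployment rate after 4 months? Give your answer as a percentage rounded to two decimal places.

With a fixed labor force, u_{t+1} = u_t + s·(1−u_t) − f·u_t = u_t·(1−s−f) + s.
Here 1−s−f = 0.698 and s = 0.013.
u_1 = 0.114400 × 0.698 + 0.013 = 0.092851.
u_2 = 0.092851 × 0.698 + 0.013 = 0.077810.
u_3 = 0.077810 × 0.698 + 0.013 = 0.067311.
u_4 = 0.067311 × 0.698 + 0.013 = 0.059983.

Unemployment rate after four months ≈ 6.00%.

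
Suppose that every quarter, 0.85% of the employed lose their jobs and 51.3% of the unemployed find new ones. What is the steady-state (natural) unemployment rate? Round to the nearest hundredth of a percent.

At steady state the flows balance: s·E = f·U, so U/(E+U) = s/(s+f).
u* = 0.85 / (0.85 + 51.3) = 0.85 / 52.15 = 1.63%.

Steady-state unemployment rate ≈ 1.63%.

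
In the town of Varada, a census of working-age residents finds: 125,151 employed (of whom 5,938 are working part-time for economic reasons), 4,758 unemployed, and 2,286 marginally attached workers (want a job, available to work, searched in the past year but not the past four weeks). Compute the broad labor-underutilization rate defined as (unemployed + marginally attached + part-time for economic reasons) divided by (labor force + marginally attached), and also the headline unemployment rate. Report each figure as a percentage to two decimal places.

Labor force = 125,151 + 4,758 = 129,909.
Numerator = 4,758 + 2,286 + 5,938 = 12,982.
Denominator = 129,909 + 2,286 = 132,195.
Broad rate = 12,982 / 132,195 = 9.82%.
Headline unemployment rate = 4,758 / 129,909 = 3.66%.

Broad underutilization rate ≈ 9.82%; headline unemployment rate ≈ 3.66%.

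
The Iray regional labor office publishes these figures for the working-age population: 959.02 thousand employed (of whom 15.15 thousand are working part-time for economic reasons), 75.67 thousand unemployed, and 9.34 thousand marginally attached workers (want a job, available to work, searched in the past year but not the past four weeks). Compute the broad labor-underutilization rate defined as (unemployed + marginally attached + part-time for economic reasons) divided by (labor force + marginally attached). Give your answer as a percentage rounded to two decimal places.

Broad underutilization rate ≈ 9.59%.

Labor force = 959.02 + 75.67 = 1,034.69 thousand.
Numerator = 75.67 + 9.34 + 15.15 = 100.16 thousand.
Denominator = 1,034.69 + 9.34 = 1,044.03 thousand.
Broad rate = 100.16 / 1,044.03 = 9.59%.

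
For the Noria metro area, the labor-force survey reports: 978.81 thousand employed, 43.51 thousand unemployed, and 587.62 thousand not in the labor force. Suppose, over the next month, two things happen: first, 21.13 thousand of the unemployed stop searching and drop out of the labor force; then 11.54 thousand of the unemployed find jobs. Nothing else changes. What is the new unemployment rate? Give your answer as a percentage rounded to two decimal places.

Initially, labor force = 978.81 + 43.51 = 1,022.32 thousand, so u = 43.51/1,022.32 = 4.26%.
After the first change, unemployed and labor force both fall by 21.13 → E = 978.81, U = 22.38, labor force = 1,001.19 thousand.
After the second change, unemployed falls and employed rises by 11.54; labor force unchanged → E = 990.35, U = 10.84, labor force = 1,001.19 thousand.
New unemployment rate = 10.84 / 1,001.19 = 1.08%.

New unemployment rate ≈ 1.08%.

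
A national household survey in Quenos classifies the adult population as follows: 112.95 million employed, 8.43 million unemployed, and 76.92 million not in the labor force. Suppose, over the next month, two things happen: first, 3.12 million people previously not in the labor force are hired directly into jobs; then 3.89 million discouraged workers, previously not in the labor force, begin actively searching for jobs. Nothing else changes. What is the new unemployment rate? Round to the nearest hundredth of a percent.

New unemployment rate ≈ 9.60%.

Initially, labor force = 112.95 + 8.43 = 121.38 million, so u = 8.43/121.38 = 6.95%.
After the first change, employed and labor force both rise by 3.12; unemployed unchanged → E = 116.07, U = 8.43, labor force = 124.50 million.
After the second change, unemployed and labor force both rise by 3.89 → E = 116.07, U = 12.32, labor force = 128.39 million.
New unemployment rate = 12.32 / 128.39 = 9.60%.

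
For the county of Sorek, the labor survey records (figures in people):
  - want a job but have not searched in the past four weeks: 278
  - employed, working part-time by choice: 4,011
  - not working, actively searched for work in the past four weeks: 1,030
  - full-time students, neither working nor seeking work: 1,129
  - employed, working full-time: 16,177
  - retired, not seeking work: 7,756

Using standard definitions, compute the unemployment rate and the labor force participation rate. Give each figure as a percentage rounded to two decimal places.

Employed = 4,011 + 16,177 = 20,188.
Unemployed = 1,030.
Labor force = 20,188 + 1,030 = 21,218.
Not in labor force = 278 + 1,129 + 7,756 = 9,163 (those not working and not actively searching are outside the labor force — including those who want a job but have given up searching).
Civilian working-age population = 21,218 + 9,163 = 30,381.
Unemployment rate = 1,030 / 21,218 = 4.85%.
Labor force participation rate = 21,218 / 30,381 = 69.84%.

Unemployment rate ≈ 4.85%; labor force participation rate ≈ 69.84%.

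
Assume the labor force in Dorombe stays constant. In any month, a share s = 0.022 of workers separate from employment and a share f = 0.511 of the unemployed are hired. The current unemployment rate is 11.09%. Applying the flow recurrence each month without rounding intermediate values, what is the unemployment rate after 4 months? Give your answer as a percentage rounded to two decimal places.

With a fixed labor force, u_{t+1} = u_t + s·(1−u_t) − f·u_t = u_t·(1−s−f) + s.
Here 1−s−f = 0.467 and s = 0.022.
u_1 = 0.110900 × 0.467 + 0.022 = 0.073790.
u_2 = 0.073790 × 0.467 + 0.022 = 0.056460.
u_3 = 0.056460 × 0.467 + 0.022 = 0.048367.
u_4 = 0.048367 × 0.467 + 0.022 = 0.044587.

Unemployment rate after four months ≈ 4.46%.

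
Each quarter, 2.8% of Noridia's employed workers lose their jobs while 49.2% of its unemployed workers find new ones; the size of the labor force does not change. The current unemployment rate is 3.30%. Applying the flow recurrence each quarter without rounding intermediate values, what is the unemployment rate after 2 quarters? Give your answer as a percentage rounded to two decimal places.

With a fixed labor force, u_{t+1} = u_t + s·(1−u_t) − f·u_t = u_t·(1−s−f) + s.
Here 1−s−f = 0.480 and s = 0.028.
u_1 = 0.033000 × 0.480 + 0.028 = 0.043840.
u_2 = 0.043840 × 0.480 + 0.028 = 0.049043.

Unemployment rate after two quarters ≈ 4.90%.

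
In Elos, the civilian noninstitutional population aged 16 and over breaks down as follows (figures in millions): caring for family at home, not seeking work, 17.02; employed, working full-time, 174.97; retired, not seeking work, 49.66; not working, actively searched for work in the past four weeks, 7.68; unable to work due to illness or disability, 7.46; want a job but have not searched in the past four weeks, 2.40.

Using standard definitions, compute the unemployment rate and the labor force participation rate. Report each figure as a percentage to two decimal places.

Employed = 174.97 million.
Unemployed = 7.68 million.
Labor force = 174.97 + 7.68 = 182.65 million.
Not in labor force = 17.02 + 49.66 + 7.46 + 2.40 = 76.54 million (those not working and not actively searching are outside the labor force — including those who want a job but have given up searching).
Civilian working-age population = 182.65 + 76.54 = 259.19 million.
Unemployment rate = 7.68 / 182.65 = 4.20%.
Labor force participation rate = 182.65 / 259.19 = 70.47%.

Unemployment rate ≈ 4.20%; labor force participation rate ≈ 70.47%.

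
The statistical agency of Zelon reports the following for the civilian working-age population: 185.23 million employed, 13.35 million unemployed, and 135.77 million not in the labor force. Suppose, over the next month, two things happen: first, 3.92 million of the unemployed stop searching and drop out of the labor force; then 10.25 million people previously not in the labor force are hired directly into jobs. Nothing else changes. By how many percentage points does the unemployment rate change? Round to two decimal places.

The unemployment rate changes by −2.12 percentage points.

Initially, labor force = 185.23 + 13.35 = 198.58 million, so u = 13.35/198.58 = 6.72%.
After the first change, unemployed and labor force both fall by 3.92 → E = 185.23, U = 9.43, labor force = 194.66 million.
After the second change, employed and labor force both rise by 10.25; unemployed unchanged → E = 195.48, U = 9.43, labor force = 204.91 million.
New unemployment rate = 9.43 / 204.91 = 4.60%.
Change = 4.60% − 6.72% = −2.12 percentage points.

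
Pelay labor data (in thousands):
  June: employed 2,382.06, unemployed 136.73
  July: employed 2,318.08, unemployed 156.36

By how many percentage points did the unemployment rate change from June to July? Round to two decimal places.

June: labor force = 2,382.06 + 136.73 = 2,518.79; u = 136.73/2,518.79 = 5.43%.
July: labor force = 2,318.08 + 156.36 = 2,474.44; u = 156.36/2,474.44 = 6.32%.
Change = 6.32% − 5.43% = +0.89 pp.

The unemployment rate changed by +0.89 percentage points.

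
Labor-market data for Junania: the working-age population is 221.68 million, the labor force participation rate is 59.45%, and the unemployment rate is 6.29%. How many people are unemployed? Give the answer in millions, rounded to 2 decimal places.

About 8.29 million are unemployed.

Labor force = 0.5945 × 221.68 = 131.79 million.
Unemployed = 0.0629 × 131.79 ≈ 8.29 million.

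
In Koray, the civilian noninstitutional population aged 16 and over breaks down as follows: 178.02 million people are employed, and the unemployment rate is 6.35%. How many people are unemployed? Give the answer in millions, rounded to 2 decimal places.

About 12.07 million are unemployed.

Let U be the number unemployed. The labor force is E + U, and U/(E+U) = 0.0635.
So U = 0.0635 × 178.02 / (1 − 0.0635) = 11.3043 / 0.9365 ≈ 12.07 million.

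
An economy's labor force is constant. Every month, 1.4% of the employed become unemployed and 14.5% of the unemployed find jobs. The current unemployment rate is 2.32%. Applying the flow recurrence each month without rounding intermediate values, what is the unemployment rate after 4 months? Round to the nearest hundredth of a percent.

Unemployment rate after four months ≈ 5.56%.

With a fixed labor force, u_{t+1} = u_t + s·(1−u_t) − f·u_t = u_t·(1−s−f) + s.
Here 1−s−f = 0.841 and s = 0.014.
u_1 = 0.023200 × 0.841 + 0.014 = 0.033511.
u_2 = 0.033511 × 0.841 + 0.014 = 0.042183.
u_3 = 0.042183 × 0.841 + 0.014 = 0.049476.
u_4 = 0.049476 × 0.841 + 0.014 = 0.055609.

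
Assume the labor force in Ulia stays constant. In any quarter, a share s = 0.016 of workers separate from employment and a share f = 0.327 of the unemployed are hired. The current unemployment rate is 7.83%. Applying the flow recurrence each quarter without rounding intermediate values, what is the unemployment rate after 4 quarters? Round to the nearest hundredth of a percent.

Unemployment rate after four quarters ≈ 5.25%.

With a fixed labor force, u_{t+1} = u_t + s·(1−u_t) − f·u_t = u_t·(1−s−f) + s.
Here 1−s−f = 0.657 and s = 0.016.
u_1 = 0.078300 × 0.657 + 0.016 = 0.067443.
u_2 = 0.067443 × 0.657 + 0.016 = 0.060310.
u_3 = 0.060310 × 0.657 + 0.016 = 0.055624.
u_4 = 0.055624 × 0.657 + 0.016 = 0.052545.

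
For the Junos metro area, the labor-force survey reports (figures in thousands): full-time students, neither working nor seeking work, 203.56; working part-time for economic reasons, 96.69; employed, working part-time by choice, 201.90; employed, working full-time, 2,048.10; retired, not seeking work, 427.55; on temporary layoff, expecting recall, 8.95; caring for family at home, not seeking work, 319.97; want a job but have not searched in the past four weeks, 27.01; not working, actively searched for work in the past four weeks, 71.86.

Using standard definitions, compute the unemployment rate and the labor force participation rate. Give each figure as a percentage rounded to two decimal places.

Unemployment rate ≈ 3.33%; labor force participation rate ≈ 71.28%.

Employed = 96.69 + 201.90 + 2,048.10 = 2,346.69 thousand (anyone who worked, including part-time for economic reasons, counts as employed).
Unemployed = 8.95 + 71.86 = 80.81 thousand (jobless and actively searching, or on temporary layoff).
Labor force = 2,346.69 + 80.81 = 2,427.50 thousand.
Not in labor force = 203.56 + 427.55 + 319.97 + 27.01 = 978.09 thousand (those not working and not actively searching are outside the labor force — including those who want a job but have given up searching).
Civilian working-age population = 2,427.50 + 978.09 = 3,405.59 thousand.
Unemployment rate = 80.81 / 2,427.50 = 3.33%.
Labor force participation rate = 2,427.50 / 3,405.59 = 71.28%.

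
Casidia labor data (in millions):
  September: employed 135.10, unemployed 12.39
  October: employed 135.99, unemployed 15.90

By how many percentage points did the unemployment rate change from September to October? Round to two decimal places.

The unemployment rate changed by +2.07 percentage points.

September: labor force = 135.10 + 12.39 = 147.49; u = 12.39/147.49 = 8.40%.
October: labor force = 135.99 + 15.90 = 151.89; u = 15.90/151.89 = 10.47%.
Change = 10.47% − 8.40% = +2.07 pp.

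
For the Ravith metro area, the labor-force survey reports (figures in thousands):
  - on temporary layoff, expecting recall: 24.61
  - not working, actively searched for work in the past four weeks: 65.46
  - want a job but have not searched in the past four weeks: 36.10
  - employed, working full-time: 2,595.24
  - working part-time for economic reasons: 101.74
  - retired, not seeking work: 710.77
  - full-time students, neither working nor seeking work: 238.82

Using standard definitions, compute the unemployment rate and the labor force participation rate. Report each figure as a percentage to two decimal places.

Employed = 2,595.24 + 101.74 = 2,696.98 thousand (anyone who worked, including part-time for economic reasons, counts as employed).
Unemployed = 24.61 + 65.46 = 90.07 thousand (jobless and actively searching, or on temporary layoff).
Labor force = 2,696.98 + 90.07 = 2,787.05 thousand.
Not in labor force = 36.10 + 710.77 + 238.82 = 985.69 thousand (those not working and not actively searching are outside the labor force — including those who want a job but have given up searching).
Civilian working-age population = 2,787.05 + 985.69 = 3,772.74 thousand.
Unemployment rate = 90.07 / 2,787.05 = 3.23%.
Labor force participation rate = 2,787.05 / 3,772.74 = 73.87%.

Unemployment rate ≈ 3.23%; labor force participation rate ≈ 73.87%.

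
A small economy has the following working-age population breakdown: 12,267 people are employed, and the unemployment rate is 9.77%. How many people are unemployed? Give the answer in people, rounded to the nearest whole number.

Let U be the number unemployed. The labor force is E + U, and U/(E+U) = 0.0977.
So U = 0.0977 × 12,267 / (1 − 0.0977) = 1198.49 / 0.9023 ≈ 1,328.

About 1,328 are unemployed.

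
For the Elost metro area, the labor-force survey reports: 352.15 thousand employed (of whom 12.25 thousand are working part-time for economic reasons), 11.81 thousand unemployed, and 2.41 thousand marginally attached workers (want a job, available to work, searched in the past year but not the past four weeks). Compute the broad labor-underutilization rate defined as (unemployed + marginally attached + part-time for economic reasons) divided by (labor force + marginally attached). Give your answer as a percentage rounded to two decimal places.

Broad underutilization rate ≈ 7.22%.

Labor force = 352.15 + 11.81 = 363.96 thousand.
Numerator = 11.81 + 2.41 + 12.25 = 26.47 thousand.
Denominator = 363.96 + 2.41 = 366.37 thousand.
Broad rate = 26.47 / 366.37 = 7.22%.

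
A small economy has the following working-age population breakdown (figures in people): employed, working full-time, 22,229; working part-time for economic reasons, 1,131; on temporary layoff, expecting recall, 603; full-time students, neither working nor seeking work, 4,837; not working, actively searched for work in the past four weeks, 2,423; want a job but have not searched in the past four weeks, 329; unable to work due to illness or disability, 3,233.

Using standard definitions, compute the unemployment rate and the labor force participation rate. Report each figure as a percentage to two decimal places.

Employed = 22,229 + 1,131 = 23,360 (anyone who worked, including part-time for economic reasons, counts as employed).
Unemployed = 603 + 2,423 = 3,026 (jobless and actively searching, or on temporary layoff).
Labor force = 23,360 + 3,026 = 26,386.
Not in labor force = 4,837 + 329 + 3,233 = 8,399 (those not working and not actively searching are outside the labor force — including those who want a job but have given up searching).
Civilian working-age population = 26,386 + 8,399 = 34,785.
Unemployment rate = 3,026 / 26,386 = 11.47%.
Labor force participation rate = 26,386 / 34,785 = 75.85%.

Unemployment rate ≈ 11.47%; labor force participation rate ≈ 75.85%.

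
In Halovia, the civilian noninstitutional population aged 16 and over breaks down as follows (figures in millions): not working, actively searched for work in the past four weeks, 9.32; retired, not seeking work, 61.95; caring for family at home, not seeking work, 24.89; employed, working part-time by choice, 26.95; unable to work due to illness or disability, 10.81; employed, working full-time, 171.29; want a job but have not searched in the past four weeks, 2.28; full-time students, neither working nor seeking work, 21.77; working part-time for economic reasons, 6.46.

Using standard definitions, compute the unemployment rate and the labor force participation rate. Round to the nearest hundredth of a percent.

Unemployment rate ≈ 4.35%; labor force participation rate ≈ 63.75%.

Employed = 26.95 + 171.29 + 6.46 = 204.70 million (anyone who worked, including part-time for economic reasons, counts as employed).
Unemployed = 9.32 million.
Labor force = 204.70 + 9.32 = 214.02 million.
Not in labor force = 61.95 + 24.89 + 10.81 + 2.28 + 21.77 = 121.70 million (those not working and not actively searching are outside the labor force — including those who want a job but have given up searching).
Civilian working-age population = 214.02 + 121.70 = 335.72 million.
Unemployment rate = 9.32 / 214.02 = 4.35%.
Labor force participation rate = 214.02 / 335.72 = 63.75%.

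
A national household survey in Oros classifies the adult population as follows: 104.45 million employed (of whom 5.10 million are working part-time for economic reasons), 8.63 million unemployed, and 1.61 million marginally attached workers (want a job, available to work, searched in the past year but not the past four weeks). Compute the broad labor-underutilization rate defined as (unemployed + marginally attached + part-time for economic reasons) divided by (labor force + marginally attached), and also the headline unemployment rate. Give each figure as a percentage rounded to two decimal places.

Broad underutilization rate ≈ 13.38%; headline unemployment rate ≈ 7.63%.

Labor force = 104.45 + 8.63 = 113.08 million.
Numerator = 8.63 + 1.61 + 5.10 = 15.34 million.
Denominator = 113.08 + 1.61 = 114.69 million.
Broad rate = 15.34 / 114.69 = 13.38%.
Headline unemployment rate = 8.63 / 113.08 = 7.63%.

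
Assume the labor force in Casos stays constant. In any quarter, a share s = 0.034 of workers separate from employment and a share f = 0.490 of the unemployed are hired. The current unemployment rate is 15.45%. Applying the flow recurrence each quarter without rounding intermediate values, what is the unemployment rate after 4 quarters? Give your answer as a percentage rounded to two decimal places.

Unemployment rate after four quarters ≈ 6.95%.

With a fixed labor force, u_{t+1} = u_t + s·(1−u_t) − f·u_t = u_t·(1−s−f) + s.
Here 1−s−f = 0.476 and s = 0.034.
u_1 = 0.154500 × 0.476 + 0.034 = 0.107542.
u_2 = 0.107542 × 0.476 + 0.034 = 0.085190.
u_3 = 0.085190 × 0.476 + 0.034 = 0.074550.
u_4 = 0.074550 × 0.476 + 0.034 = 0.069486.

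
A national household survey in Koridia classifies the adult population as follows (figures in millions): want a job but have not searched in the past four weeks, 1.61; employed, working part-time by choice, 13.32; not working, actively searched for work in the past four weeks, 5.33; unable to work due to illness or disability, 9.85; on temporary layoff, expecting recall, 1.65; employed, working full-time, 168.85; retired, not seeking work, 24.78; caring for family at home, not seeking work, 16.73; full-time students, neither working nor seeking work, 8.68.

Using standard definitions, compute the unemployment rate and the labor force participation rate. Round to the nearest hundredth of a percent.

Unemployment rate ≈ 3.69%; labor force participation rate ≈ 75.42%.

Employed = 13.32 + 168.85 = 182.17 million.
Unemployed = 5.33 + 1.65 = 6.98 million (jobless and actively searching, or on temporary layoff).
Labor force = 182.17 + 6.98 = 189.15 million.
Not in labor force = 1.61 + 9.85 + 24.78 + 16.73 + 8.68 = 61.65 million (those not working and not actively searching are outside the labor force — including those who want a job but have given up searching).
Civilian working-age population = 189.15 + 61.65 = 250.80 million.
Unemployment rate = 6.98 / 189.15 = 3.69%.
Labor force participation rate = 189.15 / 250.80 = 75.42%.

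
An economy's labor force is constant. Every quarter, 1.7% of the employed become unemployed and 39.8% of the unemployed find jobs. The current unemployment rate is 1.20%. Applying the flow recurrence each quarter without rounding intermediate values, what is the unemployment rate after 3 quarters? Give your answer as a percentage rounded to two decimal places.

Unemployment rate after three quarters ≈ 3.52%.

With a fixed labor force, u_{t+1} = u_t + s·(1−u_t) − f·u_t = u_t·(1−s−f) + s.
Here 1−s−f = 0.585 and s = 0.017.
u_1 = 0.012000 × 0.585 + 0.017 = 0.024020.
u_2 = 0.024020 × 0.585 + 0.017 = 0.031052.
u_3 = 0.031052 × 0.585 + 0.017 = 0.035165.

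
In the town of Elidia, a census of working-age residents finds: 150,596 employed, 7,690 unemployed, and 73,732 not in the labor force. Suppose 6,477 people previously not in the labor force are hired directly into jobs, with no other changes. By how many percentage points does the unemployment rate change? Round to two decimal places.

The unemployment rate changes by −0.19 percentage points.

Initially, labor force = 150,596 + 7,690 = 158,286, so u = 7,690/158,286 = 4.86%.
After the change, employed and labor force both rise by 6,477; unemployed unchanged → E = 157,073, U = 7,690, labor force = 164,763.
New unemployment rate = 7,690 / 164,763 = 4.67%.
Change = 4.67% − 4.86% = −0.19 percentage points.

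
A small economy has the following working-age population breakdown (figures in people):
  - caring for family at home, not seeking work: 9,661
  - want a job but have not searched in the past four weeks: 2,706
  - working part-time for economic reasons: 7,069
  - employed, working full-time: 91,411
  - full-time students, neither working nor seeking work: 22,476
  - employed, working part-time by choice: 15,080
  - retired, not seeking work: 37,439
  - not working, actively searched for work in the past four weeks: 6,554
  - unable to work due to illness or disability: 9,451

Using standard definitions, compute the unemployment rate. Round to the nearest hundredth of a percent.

Employed = 7,069 + 91,411 + 15,080 = 113,560 (anyone who worked, including part-time for economic reasons, counts as employed).
Unemployed = 6,554.
Labor force = 113,560 + 6,554 = 120,114.
Unemployment rate = 6,554 / 120,114 = 5.46%.

Unemployment rate ≈ 5.46%.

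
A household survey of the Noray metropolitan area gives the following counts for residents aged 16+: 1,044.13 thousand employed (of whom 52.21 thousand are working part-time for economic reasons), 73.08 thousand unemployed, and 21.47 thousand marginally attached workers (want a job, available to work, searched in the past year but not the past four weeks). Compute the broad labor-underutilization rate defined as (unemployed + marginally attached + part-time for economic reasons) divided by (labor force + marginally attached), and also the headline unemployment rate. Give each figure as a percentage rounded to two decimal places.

Broad underutilization rate ≈ 12.89%; headline unemployment rate ≈ 6.54%.

Labor force = 1,044.13 + 73.08 = 1,117.21 thousand.
Numerator = 73.08 + 21.47 + 52.21 = 146.76 thousand.
Denominator = 1,117.21 + 21.47 = 1,138.68 thousand.
Broad rate = 146.76 / 1,138.68 = 12.89%.
Headline unemployment rate = 73.08 / 1,117.21 = 6.54%.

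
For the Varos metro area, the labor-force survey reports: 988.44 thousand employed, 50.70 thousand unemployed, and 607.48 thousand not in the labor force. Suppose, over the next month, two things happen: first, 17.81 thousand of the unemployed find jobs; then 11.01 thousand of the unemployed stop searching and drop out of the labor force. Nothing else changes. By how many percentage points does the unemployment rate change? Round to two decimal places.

The unemployment rate changes by −2.75 percentage points.

Initially, labor force = 988.44 + 50.70 = 1,039.14 thousand, so u = 50.70/1,039.14 = 4.88%.
After the first change, unemployed falls and employed rises by 17.81; labor force unchanged → E = 1,006.25, U = 32.89, labor force = 1,039.14 thousand.
After the second change, unemployed and labor force both fall by 11.01 → E = 1,006.25, U = 21.88, labor force = 1,028.13 thousand.
New unemployment rate = 21.88 / 1,028.13 = 2.13%.
Change = 2.13% − 4.88% = −2.75 percentage points.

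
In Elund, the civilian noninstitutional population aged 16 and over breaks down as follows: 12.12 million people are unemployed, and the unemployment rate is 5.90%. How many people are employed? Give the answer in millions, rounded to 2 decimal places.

Labor force = U / u = 12.12 / 0.0590 ≈ 205.42 million.
Employed = labor force − unemployed = 205.42 − 12.12 = 193.30 million.

About 193.30 million are employed.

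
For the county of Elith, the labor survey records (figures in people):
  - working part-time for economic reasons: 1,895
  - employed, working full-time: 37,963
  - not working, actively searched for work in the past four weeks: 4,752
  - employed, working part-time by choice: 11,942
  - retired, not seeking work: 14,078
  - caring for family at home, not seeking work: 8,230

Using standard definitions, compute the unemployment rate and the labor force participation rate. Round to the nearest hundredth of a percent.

Unemployment rate ≈ 8.40%; labor force participation rate ≈ 71.71%.

Employed = 1,895 + 37,963 + 11,942 = 51,800 (anyone who worked, including part-time for economic reasons, counts as employed).
Unemployed = 4,752.
Labor force = 51,800 + 4,752 = 56,552.
Not in labor force = 14,078 + 8,230 = 22,308 (those not working and not actively searching are outside the labor force).
Civilian working-age population = 56,552 + 22,308 = 78,860.
Unemployment rate = 4,752 / 56,552 = 8.40%.
Labor force participation rate = 56,552 / 78,860 = 71.71%.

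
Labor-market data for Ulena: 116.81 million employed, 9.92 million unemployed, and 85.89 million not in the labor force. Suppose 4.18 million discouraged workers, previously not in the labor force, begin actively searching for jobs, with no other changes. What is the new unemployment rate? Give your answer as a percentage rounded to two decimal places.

New unemployment rate ≈ 10.77%.

Initially, labor force = 116.81 + 9.92 = 126.73 million, so u = 9.92/126.73 = 7.83%.
After the change, unemployed and labor force both rise by 4.18 → E = 116.81, U = 14.10, labor force = 130.91 million.
New unemployment rate = 14.10 / 130.91 = 10.77%.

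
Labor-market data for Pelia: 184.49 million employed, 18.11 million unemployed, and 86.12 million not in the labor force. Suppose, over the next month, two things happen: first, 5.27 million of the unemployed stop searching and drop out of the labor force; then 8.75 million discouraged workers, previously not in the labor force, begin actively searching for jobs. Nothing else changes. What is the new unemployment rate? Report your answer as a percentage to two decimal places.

Initially, labor force = 184.49 + 18.11 = 202.60 million, so u = 18.11/202.60 = 8.94%.
After the first change, unemployed and labor force both fall by 5.27 → E = 184.49, U = 12.84, labor force = 197.33 million.
After the second change, unemployed and labor force both rise by 8.75 → E = 184.49, U = 21.59, labor force = 206.08 million.
New unemployment rate = 21.59 / 206.08 = 10.48%.

New unemployment rate ≈ 10.48%.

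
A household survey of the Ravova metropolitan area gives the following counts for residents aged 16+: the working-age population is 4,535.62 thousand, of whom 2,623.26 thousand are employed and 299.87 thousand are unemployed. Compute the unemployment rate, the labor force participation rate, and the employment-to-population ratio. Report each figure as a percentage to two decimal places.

Unemployment rate ≈ 10.26%; labor force participation rate ≈ 64.45%; employment-population ratio ≈ 57.84%.

Labor force = employed + unemployed = 2,623.26 + 299.87 = 2,923.13 thousand.
Unemployment rate = 299.87 / 2,923.13 = 10.26%.
Labor force participation rate = 2,923.13 / 4,535.62 = 64.45%.
Employment-population ratio = 2,623.26 / 4,535.62 = 57.84%.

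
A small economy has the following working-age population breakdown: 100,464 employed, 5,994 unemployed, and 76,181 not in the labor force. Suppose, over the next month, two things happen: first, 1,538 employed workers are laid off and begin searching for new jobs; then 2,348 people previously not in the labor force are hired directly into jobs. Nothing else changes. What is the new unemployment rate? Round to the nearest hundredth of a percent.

Initially, labor force = 100,464 + 5,994 = 106,458, so u = 5,994/106,458 = 5.63%.
After the first change, employed falls and unemployed rises by 1,538; labor force unchanged → E = 98,926, U = 7,532, labor force = 106,458.
After the second change, employed and labor force both rise by 2,348; unemployed unchanged → E = 101,274, U = 7,532, labor force = 108,806.
New unemployment rate = 7,532 / 108,806 = 6.92%.

New unemployment rate ≈ 6.92%.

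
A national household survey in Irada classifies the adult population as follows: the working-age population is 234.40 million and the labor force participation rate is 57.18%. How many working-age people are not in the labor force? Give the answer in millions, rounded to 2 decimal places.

About 100.37 million are not in the labor force.

Share not in the labor force = 1 − 0.5718 = 0.4282.
Not in labor force = 0.4282 × 234.40 ≈ 100.37 million.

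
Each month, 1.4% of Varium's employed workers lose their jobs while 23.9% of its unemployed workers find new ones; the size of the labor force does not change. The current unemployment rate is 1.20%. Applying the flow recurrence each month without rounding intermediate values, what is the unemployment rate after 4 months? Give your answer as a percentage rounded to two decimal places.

Unemployment rate after four months ≈ 4.18%.

With a fixed labor force, u_{t+1} = u_t + s·(1−u_t) − f·u_t = u_t·(1−s−f) + s.
Here 1−s−f = 0.747 and s = 0.014.
u_1 = 0.012000 × 0.747 + 0.014 = 0.022964.
u_2 = 0.022964 × 0.747 + 0.014 = 0.031154.
u_3 = 0.031154 × 0.747 + 0.014 = 0.037272.
u_4 = 0.037272 × 0.747 + 0.014 = 0.041842.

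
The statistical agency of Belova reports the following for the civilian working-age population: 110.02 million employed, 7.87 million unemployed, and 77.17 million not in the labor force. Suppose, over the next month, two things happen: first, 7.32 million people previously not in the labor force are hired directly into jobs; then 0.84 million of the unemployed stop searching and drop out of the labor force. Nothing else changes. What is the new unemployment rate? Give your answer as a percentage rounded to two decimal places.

New unemployment rate ≈ 5.65%.

Initially, labor force = 110.02 + 7.87 = 117.89 million, so u = 7.87/117.89 = 6.68%.
After the first change, employed and labor force both rise by 7.32; unemployed unchanged → E = 117.34, U = 7.87, labor force = 125.21 million.
After the second change, unemployed and labor force both fall by 0.84 → E = 117.34, U = 7.03, labor force = 124.37 million.
New unemployment rate = 7.03 / 124.37 = 5.65%.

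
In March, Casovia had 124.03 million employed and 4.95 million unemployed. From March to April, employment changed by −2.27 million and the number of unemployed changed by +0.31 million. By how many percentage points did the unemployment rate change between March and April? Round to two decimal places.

The unemployment rate changed by +0.30 percentage points.

March: labor force = 124.03 + 4.95 = 128.98; u = 4.95/128.98 = 3.84%.
April: labor force = 121.76 + 5.26 = 127.02; u = 5.26/127.02 = 4.14%.
Change = 4.14% − 3.84% = +0.30 pp.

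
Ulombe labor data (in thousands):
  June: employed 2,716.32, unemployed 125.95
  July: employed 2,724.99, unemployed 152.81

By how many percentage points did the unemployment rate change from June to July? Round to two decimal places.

The unemployment rate changed by +0.88 percentage points.

June: labor force = 2,716.32 + 125.95 = 2,842.27; u = 125.95/2,842.27 = 4.43%.
July: labor force = 2,724.99 + 152.81 = 2,877.80; u = 152.81/2,877.80 = 5.31%.
Change = 5.31% − 4.43% = +0.88 pp.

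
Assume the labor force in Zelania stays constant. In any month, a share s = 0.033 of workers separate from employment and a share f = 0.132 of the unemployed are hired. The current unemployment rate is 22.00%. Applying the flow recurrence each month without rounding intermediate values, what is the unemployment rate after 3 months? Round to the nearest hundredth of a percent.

With a fixed labor force, u_{t+1} = u_t + s·(1−u_t) − f·u_t = u_t·(1−s−f) + s.
Here 1−s−f = 0.835 and s = 0.033.
u_1 = 0.220000 × 0.835 + 0.033 = 0.216700.
u_2 = 0.216700 × 0.835 + 0.033 = 0.213945.
u_3 = 0.213945 × 0.835 + 0.033 = 0.211644.

Unemployment rate after three months ≈ 21.16%.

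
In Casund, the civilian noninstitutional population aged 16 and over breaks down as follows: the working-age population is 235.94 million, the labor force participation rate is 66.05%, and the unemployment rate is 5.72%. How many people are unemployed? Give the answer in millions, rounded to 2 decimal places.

Labor force = 0.6605 × 235.94 = 155.84 million.
Unemployed = 0.0572 × 155.84 ≈ 8.91 million.

About 8.91 million are unemployed.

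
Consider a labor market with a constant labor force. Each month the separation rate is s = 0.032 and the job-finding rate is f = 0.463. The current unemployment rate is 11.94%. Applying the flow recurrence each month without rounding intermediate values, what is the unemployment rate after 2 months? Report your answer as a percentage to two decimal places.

Unemployment rate after two months ≈ 7.86%.

With a fixed labor force, u_{t+1} = u_t + s·(1−u_t) − f·u_t = u_t·(1−s−f) + s.
Here 1−s−f = 0.505 and s = 0.032.
u_1 = 0.119400 × 0.505 + 0.032 = 0.092297.
u_2 = 0.092297 × 0.505 + 0.032 = 0.078610.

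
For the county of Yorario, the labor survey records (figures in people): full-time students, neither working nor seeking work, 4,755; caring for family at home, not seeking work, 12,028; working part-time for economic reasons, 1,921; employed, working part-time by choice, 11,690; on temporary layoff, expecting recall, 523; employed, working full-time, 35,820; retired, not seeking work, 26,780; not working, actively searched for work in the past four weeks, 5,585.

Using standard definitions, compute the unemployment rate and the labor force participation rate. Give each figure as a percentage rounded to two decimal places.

Unemployment rate ≈ 11.00%; labor force participation rate ≈ 56.04%.

Employed = 1,921 + 11,690 + 35,820 = 49,431 (anyone who worked, including part-time for economic reasons, counts as employed).
Unemployed = 523 + 5,585 = 6,108 (jobless and actively searching, or on temporary layoff).
Labor force = 49,431 + 6,108 = 55,539.
Not in labor force = 4,755 + 12,028 + 26,780 = 43,563 (those not working and not actively searching are outside the labor force).
Civilian working-age population = 55,539 + 43,563 = 99,102.
Unemployment rate = 6,108 / 55,539 = 11.00%.
Labor force participation rate = 55,539 / 99,102 = 56.04%.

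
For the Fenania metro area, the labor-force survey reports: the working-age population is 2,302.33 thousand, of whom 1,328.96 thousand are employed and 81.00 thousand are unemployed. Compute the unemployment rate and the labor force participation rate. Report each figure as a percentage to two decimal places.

Unemployment rate ≈ 5.74%; labor force participation rate ≈ 61.24%.

Labor force = employed + unemployed = 1,328.96 + 81.00 = 1,409.96 thousand.
Unemployment rate = 81.00 / 1,409.96 = 5.74%.
Labor force participation rate = 1,409.96 / 2,302.33 = 61.24%.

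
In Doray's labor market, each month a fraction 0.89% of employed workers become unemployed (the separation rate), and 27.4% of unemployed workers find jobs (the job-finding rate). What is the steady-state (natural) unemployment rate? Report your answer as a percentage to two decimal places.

At steady state the flows balance: s·E = f·U, so U/(E+U) = s/(s+f).
u* = 0.89 / (0.89 + 27.4) = 0.89 / 28.29 = 3.15%.

Steady-state unemployment rate ≈ 3.15%.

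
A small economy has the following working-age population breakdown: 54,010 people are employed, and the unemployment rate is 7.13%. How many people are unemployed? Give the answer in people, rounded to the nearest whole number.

Let U be the number unemployed. The labor force is E + U, and U/(E+U) = 0.0713.
So U = 0.0713 × 54,010 / (1 − 0.0713) = 3850.91 / 0.9287 ≈ 4,147.

About 4,147 are unemployed.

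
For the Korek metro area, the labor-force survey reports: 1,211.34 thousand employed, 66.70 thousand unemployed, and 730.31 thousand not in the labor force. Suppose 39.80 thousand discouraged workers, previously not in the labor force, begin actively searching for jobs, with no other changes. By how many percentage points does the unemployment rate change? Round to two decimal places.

Initially, labor force = 1,211.34 + 66.70 = 1,278.04 thousand, so u = 66.70/1,278.04 = 5.22%.
After the change, unemployed and labor force both rise by 39.80 → E = 1,211.34, U = 106.50, labor force = 1,317.84 thousand.
New unemployment rate = 106.50 / 1,317.84 = 8.08%.
Change = 8.08% − 5.22% = +2.86 percentage points.

The unemployment rate changes by +2.86 percentage points.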